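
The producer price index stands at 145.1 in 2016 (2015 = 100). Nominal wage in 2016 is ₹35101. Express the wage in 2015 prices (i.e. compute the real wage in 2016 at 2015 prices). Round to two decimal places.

Real = Nominal ÷ (Index/100) = 35101 ÷ (145.1/100)
     = 35101 ÷ 1.451 = 24190.9028

24190.90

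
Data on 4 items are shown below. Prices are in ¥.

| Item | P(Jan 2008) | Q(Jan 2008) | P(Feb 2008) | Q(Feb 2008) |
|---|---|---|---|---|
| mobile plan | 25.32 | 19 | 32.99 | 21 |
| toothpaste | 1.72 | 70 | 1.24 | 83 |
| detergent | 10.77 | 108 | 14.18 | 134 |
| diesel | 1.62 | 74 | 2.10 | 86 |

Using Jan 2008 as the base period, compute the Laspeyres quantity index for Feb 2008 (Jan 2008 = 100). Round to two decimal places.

119.76

Laspeyres quantity index uses base-period prices as weights.
ΣP(Jan 2008)·Q(Feb 2008) = 25.32×21 + 1.72×83 + 10.77×134 + 1.62×86 = 531.72 + 142.76 + 1443.18 + 139.32 = 2256.98
ΣP(Jan 2008)·Q(Jan 2008) = 25.32×19 + 1.72×70 + 10.77×108 + 1.62×74 = 481.08 + 120.4 + 1163.16 + 119.88 = 1884.52
Index = 2256.98 / 1884.52 × 100 = 119.7642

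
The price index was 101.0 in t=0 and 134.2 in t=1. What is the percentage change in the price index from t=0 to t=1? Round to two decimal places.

32.87%

Change = (134.2 − 101.0) / 101.0 × 100
       = 33.2 / 101.0 × 100 = 32.8713%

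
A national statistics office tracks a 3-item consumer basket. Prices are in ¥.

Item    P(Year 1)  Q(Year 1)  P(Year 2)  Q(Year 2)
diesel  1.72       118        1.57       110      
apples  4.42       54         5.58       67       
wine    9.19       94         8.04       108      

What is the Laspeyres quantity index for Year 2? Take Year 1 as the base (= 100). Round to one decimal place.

113.2

Laspeyres quantity index uses base-period prices as weights.
ΣP(Year 1)·Q(Year 2) = 1.72×110 + 4.42×67 + 9.19×108 = 189.2 + 296.14 + 992.52 = 1477.86
ΣP(Year 1)·Q(Year 1) = 1.72×118 + 4.42×54 + 9.19×94 = 202.96 + 238.68 + 863.86 = 1305.5
Index = 1477.86 / 1305.5 × 100 = 113.2026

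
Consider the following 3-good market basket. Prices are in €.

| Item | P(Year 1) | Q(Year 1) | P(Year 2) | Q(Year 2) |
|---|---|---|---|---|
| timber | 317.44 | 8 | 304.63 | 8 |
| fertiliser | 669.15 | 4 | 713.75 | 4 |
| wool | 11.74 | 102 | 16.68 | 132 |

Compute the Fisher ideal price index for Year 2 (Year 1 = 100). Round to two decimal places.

Laspeyres component (base-period weights):
ΣP(Year 2)Q(Year 1) = 304.63×8 + 713.75×4 + 16.68×102 = 2437.04 + 2855 + 1701.36 = 6993.4
ΣP(Year 1)Q(Year 1) = 317.44×8 + 669.15×4 + 11.74×102 = 2539.52 + 2676.6 + 1197.48 = 6413.6
L = 6993.4 / 6413.6 × 100 = 109.0402
Paasche component (current-period weights):
ΣP(Year 2)Q(Year 2) = 304.63×8 + 713.75×4 + 16.68×132 = 2437.04 + 2855 + 2201.76 = 7493.8
ΣP(Year 1)Q(Year 2) = 317.44×8 + 669.15×4 + 11.74×132 = 2539.52 + 2676.6 + 1549.68 = 6765.8
P = 7493.8 / 6765.8 × 100 = 110.7600
Fisher = √(L × P) = √(109.0402 × 110.7600) = 109.8967

109.90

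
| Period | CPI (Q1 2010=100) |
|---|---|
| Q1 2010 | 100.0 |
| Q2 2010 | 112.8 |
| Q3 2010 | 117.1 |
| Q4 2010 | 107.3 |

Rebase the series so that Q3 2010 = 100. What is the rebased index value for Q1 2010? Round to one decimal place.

85.4

Rebased(Q1 2010) = 100.0 / 117.1 × 100 = 85.3971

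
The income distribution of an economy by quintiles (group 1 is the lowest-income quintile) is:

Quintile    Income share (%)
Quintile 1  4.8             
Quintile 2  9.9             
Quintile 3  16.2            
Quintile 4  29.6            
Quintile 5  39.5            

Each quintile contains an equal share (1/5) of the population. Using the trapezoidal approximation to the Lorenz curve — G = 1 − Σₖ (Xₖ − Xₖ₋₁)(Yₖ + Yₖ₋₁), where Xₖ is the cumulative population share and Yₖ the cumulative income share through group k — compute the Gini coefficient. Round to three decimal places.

Cumulative income shares Yₖ: 0.0480, 0.1470, 0.3090, 0.6050, 1.0000
Σ (Xₖ−Xₖ₋₁)(Yₖ+Yₖ₋₁) = (1/5)(0.0480+0.0000) + (1/5)(0.1470+0.0480) + (1/5)(0.3090+0.1470) + (1/5)(0.6050+0.3090) + (1/5)(1.0000+0.6050)
  = 0.0096 + 0.0390 + 0.0912 + 0.1828 + 0.3210 = 0.6436
G = 1 − 0.6436 = 0.3564

0.356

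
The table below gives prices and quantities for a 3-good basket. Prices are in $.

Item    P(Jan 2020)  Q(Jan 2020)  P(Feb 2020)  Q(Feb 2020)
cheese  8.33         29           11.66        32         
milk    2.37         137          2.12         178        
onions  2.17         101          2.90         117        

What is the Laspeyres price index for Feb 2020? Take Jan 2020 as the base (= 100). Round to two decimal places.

Laspeyres price index uses base-period quantities as weights.
ΣP(Feb 2020)·Q(Jan 2020) = 11.66×29 + 2.12×137 + 2.90×101 = 338.14 + 290.44 + 292.9 = 921.48
ΣP(Jan 2020)·Q(Jan 2020) = 8.33×29 + 2.37×137 + 2.17×101 = 241.57 + 324.69 + 219.17 = 785.43
Index = 921.48 / 785.43 × 100 = 117.3217

117.32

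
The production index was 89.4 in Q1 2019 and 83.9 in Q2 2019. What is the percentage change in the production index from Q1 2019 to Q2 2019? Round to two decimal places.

-6.15%

Change = (83.9 − 89.4) / 89.4 × 100
       = -5.5 / 89.4 × 100 = -6.1521%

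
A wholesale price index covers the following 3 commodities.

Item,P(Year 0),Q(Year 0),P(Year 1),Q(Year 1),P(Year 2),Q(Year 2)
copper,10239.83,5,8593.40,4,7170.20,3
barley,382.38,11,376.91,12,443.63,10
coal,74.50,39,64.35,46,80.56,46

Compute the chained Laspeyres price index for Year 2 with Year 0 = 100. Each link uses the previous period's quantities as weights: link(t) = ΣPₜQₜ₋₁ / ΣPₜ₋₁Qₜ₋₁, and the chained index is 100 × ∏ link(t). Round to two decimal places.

76.67

Link Year 0→Year 1:
ΣP(Year 1)Q(Year 0) = 8593.40×5 + 376.91×11 + 64.35×39 = 42967 + 4146.01 + 2509.65 = 49622.66
ΣP(Year 0)Q(Year 0) = 10239.83×5 + 382.38×11 + 74.50×39 = 51199.15 + 4206.18 + 2905.5 = 58310.83
link = 49622.66/58310.83 = 0.851002
Link Year 1→Year 2:
ΣP(Year 2)Q(Year 1) = 7170.20×4 + 443.63×12 + 80.56×46 = 28680.8 + 5323.56 + 3705.76 = 37710.12
ΣP(Year 1)Q(Year 1) = 8593.40×4 + 376.91×12 + 64.35×46 = 34373.6 + 4522.92 + 2960.1 = 41856.62
link = 37710.12/41856.62 = 0.900936
Chained index = 100 × 0.851002 × 0.900936 = 76.6698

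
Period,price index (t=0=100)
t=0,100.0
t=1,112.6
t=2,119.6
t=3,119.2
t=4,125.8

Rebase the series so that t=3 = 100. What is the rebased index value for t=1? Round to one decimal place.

Rebased(t=1) = 112.6 / 119.2 × 100 = 94.4631

94.5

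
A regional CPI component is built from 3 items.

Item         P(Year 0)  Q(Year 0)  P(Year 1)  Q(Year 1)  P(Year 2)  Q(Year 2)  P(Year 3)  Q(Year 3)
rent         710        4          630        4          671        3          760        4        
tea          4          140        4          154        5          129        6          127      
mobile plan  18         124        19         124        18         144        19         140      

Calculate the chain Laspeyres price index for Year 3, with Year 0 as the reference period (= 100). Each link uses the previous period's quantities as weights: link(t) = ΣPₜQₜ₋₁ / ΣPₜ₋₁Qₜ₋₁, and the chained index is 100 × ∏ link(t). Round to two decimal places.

110.21

Link Year 0→Year 1:
ΣP(Year 1)Q(Year 0) = 630×4 + 4×140 + 19×124 = 2520 + 560 + 2356 = 5436
ΣP(Year 0)Q(Year 0) = 710×4 + 4×140 + 18×124 = 2840 + 560 + 2232 = 5632
link = 5436/5632 = 0.965199
Link Year 1→Year 2:
ΣP(Year 2)Q(Year 1) = 671×4 + 5×154 + 18×124 = 2684 + 770 + 2232 = 5686
ΣP(Year 1)Q(Year 1) = 630×4 + 4×154 + 19×124 = 2520 + 616 + 2356 = 5492
link = 5686/5492 = 1.035324
Link Year 2→Year 3:
ΣP(Year 3)Q(Year 2) = 760×3 + 6×129 + 19×144 = 2280 + 774 + 2736 = 5790
ΣP(Year 2)Q(Year 2) = 671×3 + 5×129 + 18×144 = 2013 + 645 + 2592 = 5250
link = 5790/5250 = 1.102857
Chained index = 100 × 0.965199 × 1.035324 × 1.102857 = 110.2078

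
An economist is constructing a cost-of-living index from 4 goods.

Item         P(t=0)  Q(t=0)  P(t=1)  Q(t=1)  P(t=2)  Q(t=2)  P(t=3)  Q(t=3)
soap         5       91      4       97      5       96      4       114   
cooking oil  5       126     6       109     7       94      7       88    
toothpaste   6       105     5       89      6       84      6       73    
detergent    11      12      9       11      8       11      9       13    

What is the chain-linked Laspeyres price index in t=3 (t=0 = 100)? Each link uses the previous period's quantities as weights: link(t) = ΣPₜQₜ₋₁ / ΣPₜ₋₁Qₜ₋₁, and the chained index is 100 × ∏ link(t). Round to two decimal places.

106.41

Link t=0→t=1:
ΣP(t=1)Q(t=0) = 4×91 + 6×126 + 5×105 + 9×12 = 364 + 756 + 525 + 108 = 1753
ΣP(t=0)Q(t=0) = 5×91 + 5×126 + 6×105 + 11×12 = 455 + 630 + 630 + 132 = 1847
link = 1753/1847 = 0.949107
Link t=1→t=2:
ΣP(t=2)Q(t=1) = 5×97 + 7×109 + 6×89 + 8×11 = 485 + 763 + 534 + 88 = 1870
ΣP(t=1)Q(t=1) = 4×97 + 6×109 + 5×89 + 9×11 = 388 + 654 + 445 + 99 = 1586
link = 1870/1586 = 1.179067
Link t=2→t=3:
ΣP(t=3)Q(t=2) = 4×96 + 7×94 + 6×84 + 9×11 = 384 + 658 + 504 + 99 = 1645
ΣP(t=2)Q(t=2) = 5×96 + 7×94 + 6×84 + 8×11 = 480 + 658 + 504 + 88 = 1730
link = 1645/1730 = 0.950867
Chained index = 100 × 0.949107 × 1.179067 × 0.950867 = 106.4077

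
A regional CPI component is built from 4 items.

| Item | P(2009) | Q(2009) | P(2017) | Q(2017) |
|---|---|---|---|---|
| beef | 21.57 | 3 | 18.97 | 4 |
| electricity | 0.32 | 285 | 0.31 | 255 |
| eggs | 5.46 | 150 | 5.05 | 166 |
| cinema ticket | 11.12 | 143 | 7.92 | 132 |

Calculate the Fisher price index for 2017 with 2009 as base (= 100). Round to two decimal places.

79.77

Laspeyres component (base-period weights):
ΣP(2017)Q(2009) = 18.97×3 + 0.31×285 + 5.05×150 + 7.92×143 = 56.91 + 88.35 + 757.5 + 1132.56 = 2035.32
ΣP(2009)Q(2009) = 21.57×3 + 0.32×285 + 5.46×150 + 11.12×143 = 64.71 + 91.2 + 819 + 1590.16 = 2565.07
L = 2035.32 / 2565.07 × 100 = 79.3475
Paasche component (current-period weights):
ΣP(2017)Q(2017) = 18.97×4 + 0.31×255 + 5.05×166 + 7.92×132 = 75.88 + 79.05 + 838.3 + 1045.44 = 2038.67
ΣP(2009)Q(2017) = 21.57×4 + 0.32×255 + 5.46×166 + 11.12×132 = 86.28 + 81.6 + 906.36 + 1467.84 = 2542.08
P = 2038.67 / 2542.08 × 100 = 80.1969
Fisher = √(L × P) = √(79.3475 × 80.1969) = 79.7711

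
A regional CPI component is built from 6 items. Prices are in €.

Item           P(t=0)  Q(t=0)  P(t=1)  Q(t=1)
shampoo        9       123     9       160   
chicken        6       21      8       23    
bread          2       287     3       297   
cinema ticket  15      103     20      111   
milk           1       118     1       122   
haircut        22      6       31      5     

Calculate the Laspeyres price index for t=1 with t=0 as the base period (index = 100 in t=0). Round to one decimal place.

124.9

Laspeyres price index uses base-period quantities as weights.
ΣP(t=1)·Q(t=0) = 9×123 + 8×21 + 3×287 + 20×103 + 1×118 + 31×6 = 1107 + 168 + 861 + 2060 + 118 + 186 = 4500
ΣP(t=0)·Q(t=0) = 9×123 + 6×21 + 2×287 + 15×103 + 1×118 + 22×6 = 1107 + 126 + 574 + 1545 + 118 + 132 = 3602
Index = 4500 / 3602 × 100 = 124.9306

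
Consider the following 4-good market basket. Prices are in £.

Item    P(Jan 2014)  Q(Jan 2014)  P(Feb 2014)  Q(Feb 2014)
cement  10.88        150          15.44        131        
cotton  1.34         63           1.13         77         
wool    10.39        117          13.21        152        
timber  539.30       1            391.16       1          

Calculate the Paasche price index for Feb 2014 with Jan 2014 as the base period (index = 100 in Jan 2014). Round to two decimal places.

Paasche price index uses current-period quantities as weights.
ΣP(Feb 2014)·Q(Feb 2014) = 15.44×131 + 1.13×77 + 13.21×152 + 391.16×1 = 2022.64 + 87.01 + 2007.92 + 391.16 = 4508.73
ΣP(Jan 2014)·Q(Feb 2014) = 10.88×131 + 1.34×77 + 10.39×152 + 539.30×1 = 1425.28 + 103.18 + 1579.28 + 539.3 = 3647.04
Index = 4508.73 / 3647.04 × 100 = 123.6271

123.63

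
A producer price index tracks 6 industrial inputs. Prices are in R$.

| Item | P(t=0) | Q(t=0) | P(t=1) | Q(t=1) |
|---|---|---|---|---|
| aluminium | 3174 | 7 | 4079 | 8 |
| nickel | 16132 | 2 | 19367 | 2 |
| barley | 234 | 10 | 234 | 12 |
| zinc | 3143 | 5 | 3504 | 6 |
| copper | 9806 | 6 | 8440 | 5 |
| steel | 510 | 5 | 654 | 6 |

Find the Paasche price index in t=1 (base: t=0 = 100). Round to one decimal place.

Paasche price index uses current-period quantities as weights.
ΣP(t=1)·Q(t=1) = 4079×8 + 19367×2 + 234×12 + 3504×6 + 8440×5 + 654×6 = 32632 + 38734 + 2808 + 21024 + 42200 + 3924 = 141322
ΣP(t=0)·Q(t=1) = 3174×8 + 16132×2 + 234×12 + 3143×6 + 9806×5 + 510×6 = 25392 + 32264 + 2808 + 18858 + 49030 + 3060 = 131412
Index = 141322 / 131412 × 100 = 107.5412

107.5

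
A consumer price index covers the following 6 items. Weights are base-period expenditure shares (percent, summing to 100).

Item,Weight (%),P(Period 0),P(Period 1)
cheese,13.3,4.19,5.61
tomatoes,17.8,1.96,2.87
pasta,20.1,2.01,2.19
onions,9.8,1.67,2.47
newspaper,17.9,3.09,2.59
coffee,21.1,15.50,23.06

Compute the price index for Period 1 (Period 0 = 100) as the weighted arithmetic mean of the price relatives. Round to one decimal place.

126.7

cheese: 13.3 × (5.61/4.19) = 13.3 × 1.338902 = 17.8074
tomatoes: 17.8 × (2.87/1.96) = 17.8 × 1.464286 = 26.0643
pasta: 20.1 × (2.19/2.01) = 20.1 × 1.089552 = 21.9000
onions: 9.8 × (2.47/1.67) = 9.8 × 1.479042 = 14.4946
newspaper: 17.9 × (2.59/3.09) = 17.9 × 0.838188 = 15.0036
coffee: 21.1 × (23.06/15.50) = 21.1 × 1.487742 = 31.3914
Index = Σ wᵢ·(p₁ᵢ/p₀ᵢ) = 17.8074 + 26.0643 + 21.9000 + 14.4946 + 15.0036 + 31.3914 = 126.6612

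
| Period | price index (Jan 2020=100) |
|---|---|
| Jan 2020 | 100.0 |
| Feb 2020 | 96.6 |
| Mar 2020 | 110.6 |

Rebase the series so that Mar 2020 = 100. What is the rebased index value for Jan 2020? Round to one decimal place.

90.4

Rebased(Jan 2020) = 100.0 / 110.6 × 100 = 90.4159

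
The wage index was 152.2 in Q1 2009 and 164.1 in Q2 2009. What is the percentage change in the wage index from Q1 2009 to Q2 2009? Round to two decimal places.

7.82%

Change = (164.1 − 152.2) / 152.2 × 100
       = 11.9 / 152.2 × 100 = 7.8187%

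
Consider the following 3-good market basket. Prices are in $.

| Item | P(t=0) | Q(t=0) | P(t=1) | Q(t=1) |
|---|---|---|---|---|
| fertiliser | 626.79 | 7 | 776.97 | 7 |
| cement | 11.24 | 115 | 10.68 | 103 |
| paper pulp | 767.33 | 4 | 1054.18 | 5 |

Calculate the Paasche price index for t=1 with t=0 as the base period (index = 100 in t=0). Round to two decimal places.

Paasche price index uses current-period quantities as weights.
ΣP(t=1)·Q(t=1) = 776.97×7 + 10.68×103 + 1054.18×5 = 5438.79 + 1100.04 + 5270.9 = 11809.73
ΣP(t=0)·Q(t=1) = 626.79×7 + 11.24×103 + 767.33×5 = 4387.53 + 1157.72 + 3836.65 = 9381.9
Index = 11809.73 / 9381.9 × 100 = 125.8778

125.88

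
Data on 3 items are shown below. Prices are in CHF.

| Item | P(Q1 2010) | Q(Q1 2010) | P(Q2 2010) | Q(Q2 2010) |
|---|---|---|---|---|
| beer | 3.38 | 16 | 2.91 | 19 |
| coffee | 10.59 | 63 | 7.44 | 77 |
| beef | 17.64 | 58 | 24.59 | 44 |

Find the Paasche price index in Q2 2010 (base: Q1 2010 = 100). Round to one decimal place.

103.3

Paasche price index uses current-period quantities as weights.
ΣP(Q2 2010)·Q(Q2 2010) = 2.91×19 + 7.44×77 + 24.59×44 = 55.29 + 572.88 + 1081.96 = 1710.13
ΣP(Q1 2010)·Q(Q2 2010) = 3.38×19 + 10.59×77 + 17.64×44 = 64.22 + 815.43 + 776.16 = 1655.81
Index = 1710.13 / 1655.81 × 100 = 103.2806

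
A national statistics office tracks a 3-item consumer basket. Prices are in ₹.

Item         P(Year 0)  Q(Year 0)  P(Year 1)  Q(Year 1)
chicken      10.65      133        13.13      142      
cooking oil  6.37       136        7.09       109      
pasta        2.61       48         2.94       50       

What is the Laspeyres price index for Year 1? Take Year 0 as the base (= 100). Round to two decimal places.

Laspeyres price index uses base-period quantities as weights.
ΣP(Year 1)·Q(Year 0) = 13.13×133 + 7.09×136 + 2.94×48 = 1746.29 + 964.24 + 141.12 = 2851.65
ΣP(Year 0)·Q(Year 0) = 10.65×133 + 6.37×136 + 2.61×48 = 1416.45 + 866.32 + 125.28 = 2408.05
Index = 2851.65 / 2408.05 × 100 = 118.4215

118.42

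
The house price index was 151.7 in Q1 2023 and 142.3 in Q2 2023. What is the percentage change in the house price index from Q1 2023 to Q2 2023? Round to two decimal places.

-6.20%

Change = (142.3 − 151.7) / 151.7 × 100
       = -9.4 / 151.7 × 100 = -6.1964%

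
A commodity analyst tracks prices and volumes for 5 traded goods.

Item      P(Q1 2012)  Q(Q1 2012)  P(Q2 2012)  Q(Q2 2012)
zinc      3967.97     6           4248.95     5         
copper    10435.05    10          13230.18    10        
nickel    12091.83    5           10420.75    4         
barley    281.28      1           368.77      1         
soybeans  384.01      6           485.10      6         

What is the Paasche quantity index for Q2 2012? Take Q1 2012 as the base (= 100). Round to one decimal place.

Paasche quantity index uses current-period prices as weights.
ΣP(Q2 2012)·Q(Q2 2012) = 4248.95×5 + 13230.18×10 + 10420.75×4 + 368.77×1 + 485.10×6 = 21244.75 + 132301.8 + 41683 + 368.77 + 2910.6 = 198508.92
ΣP(Q2 2012)·Q(Q1 2012) = 4248.95×6 + 13230.18×10 + 10420.75×5 + 368.77×1 + 485.10×6 = 25493.7 + 132301.8 + 52103.75 + 368.77 + 2910.6 = 213178.62
Index = 198508.92 / 213178.62 × 100 = 93.1186

93.1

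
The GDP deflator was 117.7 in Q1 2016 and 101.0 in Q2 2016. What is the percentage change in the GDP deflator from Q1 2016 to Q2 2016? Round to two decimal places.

-14.19%

Change = (101.0 − 117.7) / 117.7 × 100
       = -16.7 / 117.7 × 100 = -14.1886%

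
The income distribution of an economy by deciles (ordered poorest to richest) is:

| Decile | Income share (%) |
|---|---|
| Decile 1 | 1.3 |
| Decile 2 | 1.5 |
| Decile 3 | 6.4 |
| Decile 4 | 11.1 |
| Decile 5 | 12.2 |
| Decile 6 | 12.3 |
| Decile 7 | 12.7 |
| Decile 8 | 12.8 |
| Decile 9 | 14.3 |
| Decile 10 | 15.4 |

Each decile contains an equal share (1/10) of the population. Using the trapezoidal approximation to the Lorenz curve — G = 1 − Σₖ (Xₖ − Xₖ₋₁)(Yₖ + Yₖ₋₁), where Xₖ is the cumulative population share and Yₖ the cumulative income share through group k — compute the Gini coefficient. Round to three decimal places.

Cumulative income shares Yₖ: 0.0130, 0.0280, 0.0920, 0.2030, 0.3250, 0.4480, 0.5750, 0.7030, 0.8460, 1.0000
Σ (Xₖ−Xₖ₋₁)(Yₖ+Yₖ₋₁) = (1/10)(0.0130+0.0000) + (1/10)(0.0280+0.0130) + (1/10)(0.0920+0.0280) + (1/10)(0.2030+0.0920) + (1/10)(0.3250+0.2030) + (1/10)(0.4480+0.3250) + (1/10)(0.5750+0.4480) + (1/10)(0.7030+0.5750) + (1/10)(0.8460+0.7030) + (1/10)(1.0000+0.8460)
  = 0.0013 + 0.0041 + 0.0120 + 0.0295 + 0.0528 + 0.0773 + 0.1023 + 0.1278 + 0.1549 + 0.1846 = 0.7466
G = 1 − 0.7466 = 0.2534

0.253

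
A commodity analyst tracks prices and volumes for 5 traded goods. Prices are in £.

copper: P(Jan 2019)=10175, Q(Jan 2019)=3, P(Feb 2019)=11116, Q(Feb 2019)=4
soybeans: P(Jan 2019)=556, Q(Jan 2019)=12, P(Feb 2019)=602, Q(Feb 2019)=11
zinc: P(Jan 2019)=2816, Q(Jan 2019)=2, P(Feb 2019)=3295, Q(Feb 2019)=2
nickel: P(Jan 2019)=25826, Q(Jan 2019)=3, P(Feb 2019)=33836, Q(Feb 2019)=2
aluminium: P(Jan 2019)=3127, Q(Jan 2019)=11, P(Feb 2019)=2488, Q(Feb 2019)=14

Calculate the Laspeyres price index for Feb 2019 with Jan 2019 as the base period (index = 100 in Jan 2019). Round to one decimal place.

Laspeyres price index uses base-period quantities as weights.
ΣP(Feb 2019)·Q(Jan 2019) = 11116×3 + 602×12 + 3295×2 + 33836×3 + 2488×11 = 33348 + 7224 + 6590 + 101508 + 27368 = 176038
ΣP(Jan 2019)·Q(Jan 2019) = 10175×3 + 556×12 + 2816×2 + 25826×3 + 3127×11 = 30525 + 6672 + 5632 + 77478 + 34397 = 154704
Index = 176038 / 154704 × 100 = 113.7902

113.8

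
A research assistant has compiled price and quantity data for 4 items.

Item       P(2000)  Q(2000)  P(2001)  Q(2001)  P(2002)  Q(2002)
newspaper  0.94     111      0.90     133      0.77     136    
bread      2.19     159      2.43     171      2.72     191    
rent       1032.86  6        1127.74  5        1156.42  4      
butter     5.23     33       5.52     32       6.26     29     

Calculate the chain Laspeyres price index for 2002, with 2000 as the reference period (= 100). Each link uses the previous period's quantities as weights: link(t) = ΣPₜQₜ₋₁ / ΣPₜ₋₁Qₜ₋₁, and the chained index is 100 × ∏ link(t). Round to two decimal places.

Link 2000→2001:
ΣP(2001)Q(2000) = 0.90×111 + 2.43×159 + 1127.74×6 + 5.52×33 = 99.9 + 386.37 + 6766.44 + 182.16 = 7434.87
ΣP(2000)Q(2000) = 0.94×111 + 2.19×159 + 1032.86×6 + 5.23×33 = 104.34 + 348.21 + 6197.16 + 172.59 = 6822.3
link = 7434.87/6822.3 = 1.089789
Link 2001→2002:
ΣP(2002)Q(2001) = 0.77×133 + 2.72×171 + 1156.42×5 + 6.26×32 = 102.41 + 465.12 + 5782.1 + 200.32 = 6549.95
ΣP(2001)Q(2001) = 0.90×133 + 2.43×171 + 1127.74×5 + 5.52×32 = 119.7 + 415.53 + 5638.7 + 176.64 = 6350.57
link = 6549.95/6350.57 = 1.031396
Chained index = 100 × 1.089789 × 1.031396 = 112.4004

112.40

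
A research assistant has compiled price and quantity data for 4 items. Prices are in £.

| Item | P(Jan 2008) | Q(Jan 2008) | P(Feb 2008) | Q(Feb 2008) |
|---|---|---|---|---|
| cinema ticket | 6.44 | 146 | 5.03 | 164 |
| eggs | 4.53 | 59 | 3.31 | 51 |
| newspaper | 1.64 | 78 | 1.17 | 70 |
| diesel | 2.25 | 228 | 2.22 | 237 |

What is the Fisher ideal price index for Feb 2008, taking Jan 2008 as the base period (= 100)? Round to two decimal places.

82.69

Laspeyres component (base-period weights):
ΣP(Feb 2008)Q(Jan 2008) = 5.03×146 + 3.31×59 + 1.17×78 + 2.22×228 = 734.38 + 195.29 + 91.26 + 506.16 = 1527.09
ΣP(Jan 2008)Q(Jan 2008) = 6.44×146 + 4.53×59 + 1.64×78 + 2.25×228 = 940.24 + 267.27 + 127.92 + 513 = 1848.43
L = 1527.09 / 1848.43 × 100 = 82.6155
Paasche component (current-period weights):
ΣP(Feb 2008)Q(Feb 2008) = 5.03×164 + 3.31×51 + 1.17×70 + 2.22×237 = 824.92 + 168.81 + 81.9 + 526.14 = 1601.77
ΣP(Jan 2008)Q(Feb 2008) = 6.44×164 + 4.53×51 + 1.64×70 + 2.25×237 = 1056.16 + 231.03 + 114.8 + 533.25 = 1935.24
P = 1601.77 / 1935.24 × 100 = 82.7685
Fisher = √(L × P) = √(82.6155 × 82.7685) = 82.6920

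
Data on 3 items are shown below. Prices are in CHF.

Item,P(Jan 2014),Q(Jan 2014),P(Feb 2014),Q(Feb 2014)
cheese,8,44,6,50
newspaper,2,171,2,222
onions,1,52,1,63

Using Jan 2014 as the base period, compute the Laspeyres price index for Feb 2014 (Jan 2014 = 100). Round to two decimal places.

Laspeyres price index uses base-period quantities as weights.
ΣP(Feb 2014)·Q(Jan 2014) = 6×44 + 2×171 + 1×52 = 264 + 342 + 52 = 658
ΣP(Jan 2014)·Q(Jan 2014) = 8×44 + 2×171 + 1×52 = 352 + 342 + 52 = 746
Index = 658 / 746 × 100 = 88.2038

88.20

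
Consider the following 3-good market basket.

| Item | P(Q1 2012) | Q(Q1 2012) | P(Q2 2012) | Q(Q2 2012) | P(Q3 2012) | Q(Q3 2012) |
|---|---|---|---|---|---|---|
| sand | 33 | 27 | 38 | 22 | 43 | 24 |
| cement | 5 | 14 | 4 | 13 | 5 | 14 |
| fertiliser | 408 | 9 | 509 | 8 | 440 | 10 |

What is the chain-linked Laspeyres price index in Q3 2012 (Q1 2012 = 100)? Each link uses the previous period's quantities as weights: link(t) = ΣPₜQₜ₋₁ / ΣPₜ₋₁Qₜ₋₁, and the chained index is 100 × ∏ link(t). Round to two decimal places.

Link Q1 2012→Q2 2012:
ΣP(Q2 2012)Q(Q1 2012) = 38×27 + 4×14 + 509×9 = 1026 + 56 + 4581 = 5663
ΣP(Q1 2012)Q(Q1 2012) = 33×27 + 5×14 + 408×9 = 891 + 70 + 3672 = 4633
link = 5663/4633 = 1.222318
Link Q2 2012→Q3 2012:
ΣP(Q3 2012)Q(Q2 2012) = 43×22 + 5×13 + 440×8 = 946 + 65 + 3520 = 4531
ΣP(Q2 2012)Q(Q2 2012) = 38×22 + 4×13 + 509×8 = 836 + 52 + 4072 = 4960
link = 4531/4960 = 0.913508
Chained index = 100 × 1.222318 × 0.913508 = 111.6597

111.66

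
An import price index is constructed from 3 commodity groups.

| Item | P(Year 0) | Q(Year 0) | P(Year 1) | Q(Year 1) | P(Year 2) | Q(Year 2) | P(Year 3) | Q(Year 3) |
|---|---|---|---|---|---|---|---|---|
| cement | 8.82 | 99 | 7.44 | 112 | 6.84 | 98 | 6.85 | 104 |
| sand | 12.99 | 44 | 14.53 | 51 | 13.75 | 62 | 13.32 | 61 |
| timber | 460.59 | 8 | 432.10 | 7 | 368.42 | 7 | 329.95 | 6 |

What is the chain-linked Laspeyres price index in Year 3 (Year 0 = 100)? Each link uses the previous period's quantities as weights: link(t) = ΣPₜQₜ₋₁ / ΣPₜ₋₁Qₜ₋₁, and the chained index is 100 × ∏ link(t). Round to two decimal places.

Link Year 0→Year 1:
ΣP(Year 1)Q(Year 0) = 7.44×99 + 14.53×44 + 432.10×8 = 736.56 + 639.32 + 3456.8 = 4832.68
ΣP(Year 0)Q(Year 0) = 8.82×99 + 12.99×44 + 460.59×8 = 873.18 + 571.56 + 3684.72 = 5129.46
link = 4832.68/5129.46 = 0.942142
Link Year 1→Year 2:
ΣP(Year 2)Q(Year 1) = 6.84×112 + 13.75×51 + 368.42×7 = 766.08 + 701.25 + 2578.94 = 4046.27
ΣP(Year 1)Q(Year 1) = 7.44×112 + 14.53×51 + 432.10×7 = 833.28 + 741.03 + 3024.7 = 4599.01
link = 4046.27/4599.01 = 0.879813
Link Year 2→Year 3:
ΣP(Year 3)Q(Year 2) = 6.85×98 + 13.32×62 + 329.95×7 = 671.3 + 825.84 + 2309.65 = 3806.79
ΣP(Year 2)Q(Year 2) = 6.84×98 + 13.75×62 + 368.42×7 = 670.32 + 852.5 + 2578.94 = 4101.76
link = 3806.79/4101.76 = 0.928087
Chained index = 100 × 0.942142 × 0.879813 × 0.928087 = 76.9300

76.93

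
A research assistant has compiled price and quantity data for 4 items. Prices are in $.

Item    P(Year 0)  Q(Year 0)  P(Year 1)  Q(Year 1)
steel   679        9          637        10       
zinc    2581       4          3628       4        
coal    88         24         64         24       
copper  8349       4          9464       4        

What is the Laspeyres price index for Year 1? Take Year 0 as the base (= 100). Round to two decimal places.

114.81

Laspeyres price index uses base-period quantities as weights.
ΣP(Year 1)·Q(Year 0) = 637×9 + 3628×4 + 64×24 + 9464×4 = 5733 + 14512 + 1536 + 37856 = 59637
ΣP(Year 0)·Q(Year 0) = 679×9 + 2581×4 + 88×24 + 8349×4 = 6111 + 10324 + 2112 + 33396 = 51943
Index = 59637 / 51943 × 100 = 114.8124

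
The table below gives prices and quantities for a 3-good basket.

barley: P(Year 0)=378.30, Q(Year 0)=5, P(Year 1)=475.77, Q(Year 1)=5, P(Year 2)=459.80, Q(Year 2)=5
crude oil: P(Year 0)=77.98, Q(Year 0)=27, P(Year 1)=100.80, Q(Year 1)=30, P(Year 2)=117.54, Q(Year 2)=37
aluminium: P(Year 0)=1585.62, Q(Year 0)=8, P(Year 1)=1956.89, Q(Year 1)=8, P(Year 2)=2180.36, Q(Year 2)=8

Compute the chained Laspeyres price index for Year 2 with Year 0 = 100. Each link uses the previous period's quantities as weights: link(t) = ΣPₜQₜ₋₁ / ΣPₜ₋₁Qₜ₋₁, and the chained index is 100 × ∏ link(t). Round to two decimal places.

Link Year 0→Year 1:
ΣP(Year 1)Q(Year 0) = 475.77×5 + 100.80×27 + 1956.89×8 = 2378.85 + 2721.6 + 15655.12 = 20755.57
ΣP(Year 0)Q(Year 0) = 378.30×5 + 77.98×27 + 1585.62×8 = 1891.5 + 2105.46 + 12684.96 = 16681.92
link = 20755.57/16681.92 = 1.244196
Link Year 1→Year 2:
ΣP(Year 2)Q(Year 1) = 459.80×5 + 117.54×30 + 2180.36×8 = 2299 + 3526.2 + 17442.88 = 23268.08
ΣP(Year 1)Q(Year 1) = 475.77×5 + 100.80×30 + 1956.89×8 = 2378.85 + 3024 + 15655.12 = 21057.97
link = 23268.08/21057.97 = 1.104954
Chained index = 100 × 1.244196 × 1.104954 = 137.4778

137.48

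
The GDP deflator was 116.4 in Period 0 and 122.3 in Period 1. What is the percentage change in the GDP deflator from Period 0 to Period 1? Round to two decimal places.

Change = (122.3 − 116.4) / 116.4 × 100
       = 5.9 / 116.4 × 100 = 5.0687%

5.07%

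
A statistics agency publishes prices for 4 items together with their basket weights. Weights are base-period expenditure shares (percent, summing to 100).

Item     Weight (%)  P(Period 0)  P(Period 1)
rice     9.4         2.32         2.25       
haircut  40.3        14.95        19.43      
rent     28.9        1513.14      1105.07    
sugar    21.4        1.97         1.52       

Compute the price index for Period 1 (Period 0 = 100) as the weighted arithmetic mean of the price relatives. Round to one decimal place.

99.1

rice: 9.4 × (2.25/2.32) = 9.4 × 0.969828 = 9.1164
haircut: 40.3 × (19.43/14.95) = 40.3 × 1.299666 = 52.3765
rent: 28.9 × (1105.07/1513.14) = 28.9 × 0.730316 = 21.1061
sugar: 21.4 × (1.52/1.97) = 21.4 × 0.771574 = 16.5117
Index = Σ wᵢ·(p₁ᵢ/p₀ᵢ) = 9.1164 + 52.3765 + 21.1061 + 16.5117 = 99.1107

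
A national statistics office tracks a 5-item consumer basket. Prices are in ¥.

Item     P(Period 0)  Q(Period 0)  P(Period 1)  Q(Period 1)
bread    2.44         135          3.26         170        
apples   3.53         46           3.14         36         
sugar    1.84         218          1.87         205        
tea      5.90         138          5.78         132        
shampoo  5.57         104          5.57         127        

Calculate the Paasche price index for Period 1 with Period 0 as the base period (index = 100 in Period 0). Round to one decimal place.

104.8

Paasche price index uses current-period quantities as weights.
ΣP(Period 1)·Q(Period 1) = 3.26×170 + 3.14×36 + 1.87×205 + 5.78×132 + 5.57×127 = 554.2 + 113.04 + 383.35 + 762.96 + 707.39 = 2520.94
ΣP(Period 0)·Q(Period 1) = 2.44×170 + 3.53×36 + 1.84×205 + 5.90×132 + 5.57×127 = 414.8 + 127.08 + 377.2 + 778.8 + 707.39 = 2405.27
Index = 2520.94 / 2405.27 × 100 = 104.8090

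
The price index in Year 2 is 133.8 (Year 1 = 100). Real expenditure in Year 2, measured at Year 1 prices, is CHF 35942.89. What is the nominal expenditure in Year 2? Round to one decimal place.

Nominal = Real × (Index/100) = 35942.89 × (133.8/100)
        = 35942.89 × 1.338 = 48091.5868

48091.6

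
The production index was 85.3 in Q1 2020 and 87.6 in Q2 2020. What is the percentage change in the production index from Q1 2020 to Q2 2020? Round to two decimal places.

2.70%

Change = (87.6 − 85.3) / 85.3 × 100
       = 2.3 / 85.3 × 100 = 2.6964%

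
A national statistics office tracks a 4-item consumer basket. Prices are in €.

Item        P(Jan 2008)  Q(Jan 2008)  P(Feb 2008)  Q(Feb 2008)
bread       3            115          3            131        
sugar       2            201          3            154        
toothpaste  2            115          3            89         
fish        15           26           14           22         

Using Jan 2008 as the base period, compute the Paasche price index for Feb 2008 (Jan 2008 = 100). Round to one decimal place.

Paasche price index uses current-period quantities as weights.
ΣP(Feb 2008)·Q(Feb 2008) = 3×131 + 3×154 + 3×89 + 14×22 = 393 + 462 + 267 + 308 = 1430
ΣP(Jan 2008)·Q(Feb 2008) = 3×131 + 2×154 + 2×89 + 15×22 = 393 + 308 + 178 + 330 = 1209
Index = 1430 / 1209 × 100 = 118.2796

118.3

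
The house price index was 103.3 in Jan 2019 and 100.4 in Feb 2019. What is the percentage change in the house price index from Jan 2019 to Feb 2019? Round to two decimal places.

Change = (100.4 − 103.3) / 103.3 × 100
       = -2.9 / 103.3 × 100 = -2.8074%

-2.81%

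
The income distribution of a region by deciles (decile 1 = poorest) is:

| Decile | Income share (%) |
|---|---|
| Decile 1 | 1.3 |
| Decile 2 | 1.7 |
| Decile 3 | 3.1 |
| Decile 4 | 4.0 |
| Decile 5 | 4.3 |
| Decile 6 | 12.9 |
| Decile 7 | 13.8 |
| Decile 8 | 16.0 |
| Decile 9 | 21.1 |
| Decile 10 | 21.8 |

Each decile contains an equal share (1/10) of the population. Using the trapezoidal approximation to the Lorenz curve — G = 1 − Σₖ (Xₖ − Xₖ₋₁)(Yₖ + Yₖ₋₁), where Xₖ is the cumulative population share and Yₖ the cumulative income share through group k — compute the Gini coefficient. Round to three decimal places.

0.423

Cumulative income shares Yₖ: 0.0130, 0.0300, 0.0610, 0.1010, 0.1440, 0.2730, 0.4110, 0.5710, 0.7820, 1.0000
Σ (Xₖ−Xₖ₋₁)(Yₖ+Yₖ₋₁) = (1/10)(0.0130+0.0000) + (1/10)(0.0300+0.0130) + (1/10)(0.0610+0.0300) + (1/10)(0.1010+0.0610) + (1/10)(0.1440+0.1010) + (1/10)(0.2730+0.1440) + (1/10)(0.4110+0.2730) + (1/10)(0.5710+0.4110) + (1/10)(0.7820+0.5710) + (1/10)(1.0000+0.7820)
  = 0.0013 + 0.0043 + 0.0091 + 0.0162 + 0.0245 + 0.0417 + 0.0684 + 0.0982 + 0.1353 + 0.1782 = 0.5772
G = 1 − 0.5772 = 0.4228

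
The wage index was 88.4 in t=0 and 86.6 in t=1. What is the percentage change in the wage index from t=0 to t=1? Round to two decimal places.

Change = (86.6 − 88.4) / 88.4 × 100
       = -1.8 / 88.4 × 100 = -2.0362%

-2.04%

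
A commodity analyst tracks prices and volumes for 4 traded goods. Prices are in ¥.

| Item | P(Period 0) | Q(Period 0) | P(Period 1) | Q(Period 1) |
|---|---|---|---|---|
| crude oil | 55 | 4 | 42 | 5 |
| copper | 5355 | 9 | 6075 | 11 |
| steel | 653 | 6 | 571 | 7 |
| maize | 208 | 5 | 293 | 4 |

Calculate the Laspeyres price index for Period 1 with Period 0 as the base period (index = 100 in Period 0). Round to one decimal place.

111.9

Laspeyres price index uses base-period quantities as weights.
ΣP(Period 1)·Q(Period 0) = 42×4 + 6075×9 + 571×6 + 293×5 = 168 + 54675 + 3426 + 1465 = 59734
ΣP(Period 0)·Q(Period 0) = 55×4 + 5355×9 + 653×6 + 208×5 = 220 + 48195 + 3918 + 1040 = 53373
Index = 59734 / 53373 × 100 = 111.9180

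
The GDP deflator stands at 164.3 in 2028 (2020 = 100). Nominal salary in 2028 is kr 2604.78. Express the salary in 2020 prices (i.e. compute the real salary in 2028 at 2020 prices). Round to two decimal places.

1585.38

Real = Nominal ÷ (Index/100) = 2604.78 ÷ (164.3/100)
     = 2604.78 ÷ 1.643 = 1585.3804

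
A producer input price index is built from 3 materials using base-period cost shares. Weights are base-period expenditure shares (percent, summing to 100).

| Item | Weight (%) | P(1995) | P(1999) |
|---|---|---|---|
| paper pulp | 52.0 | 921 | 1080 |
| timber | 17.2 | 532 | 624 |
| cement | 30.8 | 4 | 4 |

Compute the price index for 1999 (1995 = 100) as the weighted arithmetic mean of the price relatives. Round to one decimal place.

paper pulp: 52.0 × (1080/921) = 52.0 × 1.172638 = 60.9772
timber: 17.2 × (624/532) = 17.2 × 1.172932 = 20.1744
cement: 30.8 × (4/4) = 30.8 × 1.000000 = 30.8000
Index = Σ wᵢ·(p₁ᵢ/p₀ᵢ) = 60.9772 + 20.1744 + 30.8000 = 111.9516

112.0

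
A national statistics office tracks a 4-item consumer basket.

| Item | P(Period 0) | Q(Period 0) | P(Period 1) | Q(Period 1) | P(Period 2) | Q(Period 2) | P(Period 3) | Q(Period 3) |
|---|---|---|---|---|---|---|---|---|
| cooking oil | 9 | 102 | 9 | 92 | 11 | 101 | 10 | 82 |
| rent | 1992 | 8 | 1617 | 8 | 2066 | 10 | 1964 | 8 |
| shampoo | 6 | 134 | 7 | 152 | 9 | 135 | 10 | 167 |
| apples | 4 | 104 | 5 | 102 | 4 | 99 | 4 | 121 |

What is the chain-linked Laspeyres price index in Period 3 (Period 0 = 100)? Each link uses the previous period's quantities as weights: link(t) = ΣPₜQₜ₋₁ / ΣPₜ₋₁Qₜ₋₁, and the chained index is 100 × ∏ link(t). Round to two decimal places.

Link Period 0→Period 1:
ΣP(Period 1)Q(Period 0) = 9×102 + 1617×8 + 7×134 + 5×104 = 918 + 12936 + 938 + 520 = 15312
ΣP(Period 0)Q(Period 0) = 9×102 + 1992×8 + 6×134 + 4×104 = 918 + 15936 + 804 + 416 = 18074
link = 15312/18074 = 0.847184
Link Period 1→Period 2:
ΣP(Period 2)Q(Period 1) = 11×92 + 2066×8 + 9×152 + 4×102 = 1012 + 16528 + 1368 + 408 = 19316
ΣP(Period 1)Q(Period 1) = 9×92 + 1617×8 + 7×152 + 5×102 = 828 + 12936 + 1064 + 510 = 15338
link = 19316/15338 = 1.259356
Link Period 2→Period 3:
ΣP(Period 3)Q(Period 2) = 10×101 + 1964×10 + 10×135 + 4×99 = 1010 + 19640 + 1350 + 396 = 22396
ΣP(Period 2)Q(Period 2) = 11×101 + 2066×10 + 9×135 + 4×99 = 1111 + 20660 + 1215 + 396 = 23382
link = 22396/23382 = 0.957831
Chained index = 100 × 0.847184 × 1.259356 × 0.957831 = 102.1915

102.19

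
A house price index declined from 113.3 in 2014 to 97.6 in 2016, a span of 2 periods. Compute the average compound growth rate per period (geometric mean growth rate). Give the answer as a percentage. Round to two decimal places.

-7.19%

Growth factor = (97.6/113.3)^(1/2) = (0.861430)^(1/2) = 0.928132
Growth rate = 0.928132 − 1 = -0.071868 = -7.1868%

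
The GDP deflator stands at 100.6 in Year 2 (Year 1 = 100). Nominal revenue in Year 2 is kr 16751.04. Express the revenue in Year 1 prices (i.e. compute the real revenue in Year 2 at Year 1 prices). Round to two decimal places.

16651.13

Real = Nominal ÷ (Index/100) = 16751.04 ÷ (100.6/100)
     = 16751.04 ÷ 1.006 = 16651.1332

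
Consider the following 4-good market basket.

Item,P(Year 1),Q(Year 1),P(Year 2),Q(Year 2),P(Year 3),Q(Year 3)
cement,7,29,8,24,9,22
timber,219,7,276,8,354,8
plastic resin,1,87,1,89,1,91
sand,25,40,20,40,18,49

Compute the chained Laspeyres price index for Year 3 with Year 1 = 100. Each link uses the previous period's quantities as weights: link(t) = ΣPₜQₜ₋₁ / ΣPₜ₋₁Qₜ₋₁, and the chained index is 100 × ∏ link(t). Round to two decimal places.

126.74

Link Year 1→Year 2:
ΣP(Year 2)Q(Year 1) = 8×29 + 276×7 + 1×87 + 20×40 = 232 + 1932 + 87 + 800 = 3051
ΣP(Year 1)Q(Year 1) = 7×29 + 219×7 + 1×87 + 25×40 = 203 + 1533 + 87 + 1000 = 2823
link = 3051/2823 = 1.080765
Link Year 2→Year 3:
ΣP(Year 3)Q(Year 2) = 9×24 + 354×8 + 1×89 + 18×40 = 216 + 2832 + 89 + 720 = 3857
ΣP(Year 2)Q(Year 2) = 8×24 + 276×8 + 1×89 + 20×40 = 192 + 2208 + 89 + 800 = 3289
link = 3857/3289 = 1.172697
Chained index = 100 × 1.080765 × 1.172697 = 126.7410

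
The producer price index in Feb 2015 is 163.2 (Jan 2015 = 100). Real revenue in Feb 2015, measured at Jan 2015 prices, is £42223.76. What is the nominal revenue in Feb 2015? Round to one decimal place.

68909.2

Nominal = Real × (Index/100) = 42223.76 × (163.2/100)
        = 42223.76 × 1.632 = 68909.1763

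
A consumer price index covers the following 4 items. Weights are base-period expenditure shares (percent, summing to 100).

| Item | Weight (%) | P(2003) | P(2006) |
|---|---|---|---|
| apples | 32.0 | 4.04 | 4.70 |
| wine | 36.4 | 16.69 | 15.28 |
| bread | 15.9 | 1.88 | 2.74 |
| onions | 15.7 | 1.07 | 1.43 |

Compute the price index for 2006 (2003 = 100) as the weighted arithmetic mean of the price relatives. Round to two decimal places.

apples: 32.0 × (4.70/4.04) = 32.0 × 1.163366 = 37.2277
wine: 36.4 × (15.28/16.69) = 36.4 × 0.915518 = 33.3249
bread: 15.9 × (2.74/1.88) = 15.9 × 1.457447 = 23.1734
onions: 15.7 × (1.43/1.07) = 15.7 × 1.336449 = 20.9822
Index = Σ wᵢ·(p₁ᵢ/p₀ᵢ) = 37.2277 + 33.3249 + 23.1734 + 20.9822 = 114.7082

114.71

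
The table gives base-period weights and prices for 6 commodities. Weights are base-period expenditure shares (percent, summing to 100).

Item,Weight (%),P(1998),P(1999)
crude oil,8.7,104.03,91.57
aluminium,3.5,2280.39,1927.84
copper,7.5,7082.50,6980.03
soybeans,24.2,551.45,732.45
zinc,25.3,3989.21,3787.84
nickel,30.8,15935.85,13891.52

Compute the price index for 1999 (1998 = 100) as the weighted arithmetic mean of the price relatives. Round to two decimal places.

crude oil: 8.7 × (91.57/104.03) = 8.7 × 0.880227 = 7.6580
aluminium: 3.5 × (1927.84/2280.39) = 3.5 × 0.845399 = 2.9589
copper: 7.5 × (6980.03/7082.50) = 7.5 × 0.985532 = 7.3915
soybeans: 24.2 × (732.45/551.45) = 24.2 × 1.328226 = 32.1431
zinc: 25.3 × (3787.84/3989.21) = 25.3 × 0.949521 = 24.0229
nickel: 30.8 × (13891.52/15935.85) = 30.8 × 0.871715 = 26.8488
Index = Σ wᵢ·(p₁ᵢ/p₀ᵢ) = 7.6580 + 2.9589 + 7.3915 + 32.1431 + 24.0229 + 26.8488 = 101.0231

101.02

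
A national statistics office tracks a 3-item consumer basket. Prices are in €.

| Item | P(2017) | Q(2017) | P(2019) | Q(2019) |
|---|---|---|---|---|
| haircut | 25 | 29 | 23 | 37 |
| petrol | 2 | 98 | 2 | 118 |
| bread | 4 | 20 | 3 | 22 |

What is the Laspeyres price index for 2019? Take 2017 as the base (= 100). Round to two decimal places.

92.21

Laspeyres price index uses base-period quantities as weights.
ΣP(2019)·Q(2017) = 23×29 + 2×98 + 3×20 = 667 + 196 + 60 = 923
ΣP(2017)·Q(2017) = 25×29 + 2×98 + 4×20 = 725 + 196 + 80 = 1001
Index = 923 / 1001 × 100 = 92.2078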